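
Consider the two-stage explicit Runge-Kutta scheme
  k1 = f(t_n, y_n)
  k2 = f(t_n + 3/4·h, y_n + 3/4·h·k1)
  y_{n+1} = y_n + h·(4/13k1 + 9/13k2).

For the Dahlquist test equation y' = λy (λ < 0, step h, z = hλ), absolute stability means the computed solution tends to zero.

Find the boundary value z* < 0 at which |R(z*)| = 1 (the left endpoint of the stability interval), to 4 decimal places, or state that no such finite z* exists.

z* = -1.9259.

Set f=λy, z=hλ:
  k1=λy_n ⇒ h·k1=z·y_n;  k2=λ(1+3/4z)y_n ⇒ h·k2=z(1+3/4z)y_n
  y_{n+1}/y_n = 1 + 4/13z + 9/13z(1+3/4z) = 1 + z + 27/52z²
  ⇒ R(z) = 1 + z + 27/52z².

Find x<0 with |R(x)|<1.
x=-1.46: |R|=0.6468
R=1: x+27/52x²=0 ⇒ x=−52/27=-1.9259; min R=1−1/(4·27/52)=0.5185>−1
Confirm numerically:
  x=-1.891: |R|=0.96571 <1
  x=-1.772: |R|=0.85838 <1
  x=-0.852: |R|=0.52491 <1
  x=-0.809: |R|=0.53083 <1
  x=-2.259: |R|=1.39068 >1
  x=-2.197: |R|=1.30923 >1
Stable set (-1.9259, 0).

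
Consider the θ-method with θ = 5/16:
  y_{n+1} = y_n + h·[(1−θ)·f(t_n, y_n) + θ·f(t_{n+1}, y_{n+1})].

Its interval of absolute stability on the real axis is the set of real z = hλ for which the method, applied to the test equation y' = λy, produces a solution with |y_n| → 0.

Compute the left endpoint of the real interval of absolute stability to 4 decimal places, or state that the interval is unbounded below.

Set f=λy, z=hλ:
  y_{n+1} = y_n + z·[11/16·y_n + 5/16·y_{n+1}] ⇒ (1 − 5/16z)y_{n+1} = (1 + 11/16z)y_n
  R(z) = (1 + 11/16z)/(1 − 5/16z).

Find x<0 with |R(x)|<1.
x=-0.73: |R|=0.4056
R=−1: 1+11/16x = −1+5/16x ⇒ -3/8x=2 ⇒ x=2/(-3/8)=-5.3333
Confirm numerically:
  x=-4.565: |R|=0.88126 <1
  x=-2.943: |R|=0.53306 <1
  x=-2.638: |R|=0.44597 <1
  x=-5.808: |R|=1.06323 >1
  x=-5.778: |R|=1.05943 >1
  x=-5.758: |R|=1.05689 >1
Interval (-5.3333, 0).

left endpoint -5.3333.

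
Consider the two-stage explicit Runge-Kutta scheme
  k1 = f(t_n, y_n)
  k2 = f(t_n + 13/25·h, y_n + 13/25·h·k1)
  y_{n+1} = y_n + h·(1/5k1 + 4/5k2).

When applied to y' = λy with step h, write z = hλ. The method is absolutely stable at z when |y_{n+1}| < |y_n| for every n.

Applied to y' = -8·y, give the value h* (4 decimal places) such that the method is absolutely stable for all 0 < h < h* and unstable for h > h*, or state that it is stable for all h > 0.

Test eqn y'=λy, z=hλ:
  k1=λy_n ⇒ h·k1=z·y_n;  k2=λ(1+13/25z)y_n ⇒ h·k2=z(1+13/25z)y_n
  y_{n+1}/y_n = 1 + 1/5z + 4/5z(1+13/25z) = 1 + z + 52/125z²
  Hence R(z) = 1 + z + 52/125z².

Find x<0 with |R(x)|<1.
x=-1.16: |R|=0.3998
R=1: x+52/125x²=0 ⇒ x=−125/52=-2.4038; min R=1−1/(4·52/125)=0.3990>−1
Confirm numerically:
  x=-1.892: |R|=0.59714 <1
  x=-1.885: |R|=0.59314 <1
  x=-1.857: |R|=0.57755 <1
  x=-1.156: |R|=0.39992 <1
  x=-2.917: |R|=1.62270 >1
  x=-2.844: |R|=1.52075 >1
  x=-2.536: |R|=1.13942 >1
Interval (-2.4038, 0).

(-2.4038,0); λ=-8 ⇒ h* = (125/52)/8 = 0.3005.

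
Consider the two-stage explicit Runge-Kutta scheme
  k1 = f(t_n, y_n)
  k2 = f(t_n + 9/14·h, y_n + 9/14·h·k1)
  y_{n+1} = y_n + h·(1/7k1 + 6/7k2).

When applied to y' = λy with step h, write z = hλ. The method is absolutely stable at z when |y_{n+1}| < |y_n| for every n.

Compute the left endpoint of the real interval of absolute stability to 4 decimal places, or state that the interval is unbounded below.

On y'=λy, z=hλ:
  k1=λy_n ⇒ h·k1=z·y_n;  k2=λ(1+9/14z)y_n ⇒ h·k2=z(1+9/14z)y_n
  y_{n+1}/y_n = 1 + 1/7z + 6/7z(1+9/14z) = 1 + z + 27/49z²
  R(z) = 1 + z + 27/49z².

Solve |R(x)|<1 on ℝ⁻.
x=-0.87: |R|=0.5471
R=1: x+27/49x²=0 ⇒ x=−49/27=-1.8148; min R=1−1/(4·27/49)=0.5463>−1
Confirm numerically:
  x=-1.646: |R|=0.84689 <1
  x=-1.469: |R|=0.72008 <1
  x=-1.042: |R|=0.55628 <1
  x=-0.927: |R|=0.54651 <1
  x=-1.927: |R|=1.11912 >1
  x=-1.840: |R|=1.02553 >1
Stable set (-1.8148, 0).

z* = -1.8148.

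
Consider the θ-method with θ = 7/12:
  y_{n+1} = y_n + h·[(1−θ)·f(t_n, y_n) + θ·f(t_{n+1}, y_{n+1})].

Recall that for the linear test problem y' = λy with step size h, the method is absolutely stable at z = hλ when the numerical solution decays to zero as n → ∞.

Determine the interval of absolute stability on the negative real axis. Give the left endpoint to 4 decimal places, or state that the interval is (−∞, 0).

(−∞, 0) — no finite endpoint.

Test eqn y'=λy, z=hλ:
  y_{n+1} = y_n + z·[5/12·y_n + 7/12·y_{n+1}] ⇒ (1 − 7/12z)y_{n+1} = (1 + 5/12z)y_n
  ⇒ R(z) = (1 + 5/12z)/(1 − 7/12z).

Need |R(x)|<1, x<0.
x=-1.74: |R|=0.1365
x=-2: |R|=0.0769
x=-10: |R|=0.4634
x=-100: |R|=0.6854
θ=7/12≥1/2 ⇒ |1+5/12x|<|1−7/12x| ∀x<0 ⇒ stable on all of ℝ⁻.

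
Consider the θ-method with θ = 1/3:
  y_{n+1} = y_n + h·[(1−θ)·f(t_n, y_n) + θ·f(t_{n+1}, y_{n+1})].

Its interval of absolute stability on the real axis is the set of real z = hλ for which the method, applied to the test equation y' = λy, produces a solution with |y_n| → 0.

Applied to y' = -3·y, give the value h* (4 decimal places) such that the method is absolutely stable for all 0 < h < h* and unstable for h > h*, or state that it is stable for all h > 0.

(-6.0000,0); λ=-3 ⇒ h* = (6)/3 = 2.0000.

Set f=λy, z=hλ:
  y_{n+1} = y_n + z·[2/3·y_n + 1/3·y_{n+1}] ⇒ (1 − 1/3z)y_{n+1} = (1 + 2/3z)y_n
  R(z) = (1 + 2/3z)/(1 − 1/3z).

Need |R(x)|<1, x<0.
x=-1.15: |R|=0.1687
R=−1: 1+2/3x = −1+1/3x ⇒ -1/3x=2 ⇒ x=2/(-1/3)=-6.0000
Confirm numerically:
  x=-5.278: |R|=0.91278 <1
  x=-5.065: |R|=0.88407 <1
  x=-4.572: |R|=0.81141 <1
  x=-6.344: |R|=1.03682 >1
  x=-6.322: |R|=1.03454 >1
  x=-6.305: |R|=1.03278 >1
Interval (-6.0000, 0).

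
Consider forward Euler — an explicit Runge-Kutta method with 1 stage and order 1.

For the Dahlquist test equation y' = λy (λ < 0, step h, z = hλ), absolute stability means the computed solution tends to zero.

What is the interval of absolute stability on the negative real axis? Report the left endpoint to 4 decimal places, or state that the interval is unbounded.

z∈(-2.0000,0).

With y'=λy (z=hλ):
  order 1, 1-stage ⇒ R(z)=1+z
  (e.g. R(-1.31)=-0.31000, |R|=0.31000)

Need |R(x)|<1, x<0.
x=-1.31: |R|=0.3100
|R(-2.01)|=1.0100 |R(-1.16)|=0.1600 |R(-1.01)|=0.0100
Bisect:
  x_lo=-2.4106 |R|=1.4106  x_hi=-0.3543 |R|=0.6457
  mid=-1.38243 |R|=0.38243 →hi
  mid=-1.89649 |R|=0.89649 →hi
  mid=-2.15353 |R|=1.15353 →lo
  mid=-2.02501 |R|=1.02501 →lo
  mid=-1.96075 |R|=0.96075 →hi
  mid=-1.99288 |R|=0.99288 →hi
  mid=-2.00895 |R|=1.00895 →lo
  mid=-2.00091 |R|=1.00091 →lo
  mid=-1.99690 |R|=0.99690 →hi
  mid=-1.99890 |R|=0.99890 →hi
  ...
  [-2.00003,-1.99991] ⇒ x*=-2.0000
Stable set (-2.0000, 0).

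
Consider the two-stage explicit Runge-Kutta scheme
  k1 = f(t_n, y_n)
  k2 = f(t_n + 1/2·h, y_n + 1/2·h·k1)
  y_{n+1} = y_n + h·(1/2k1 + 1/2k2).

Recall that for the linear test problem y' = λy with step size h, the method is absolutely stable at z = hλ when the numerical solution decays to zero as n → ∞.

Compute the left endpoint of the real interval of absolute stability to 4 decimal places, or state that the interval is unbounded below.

Set f=λy, z=hλ:
  k1=λy_n ⇒ h·k1=z·y_n;  k2=λ(1+1/2z)y_n ⇒ h·k2=z(1+1/2z)y_n
  y_{n+1}/y_n = 1 + 1/2z + 1/2z(1+1/2z) = 1 + z + 1/4z²
  R(z) = 1 + z + 1/4z².

Boundary: |R(x)|=1, x<0.
x=-0.87: |R|=0.3192
R=1: x+1/4x²=0 ⇒ x=−4=-4.0000; min R=1−1/(4·1/4)=0.0000>−1
Confirm numerically:
  x=-3.438: |R|=0.51696 <1
  x=-2.892: |R|=0.19892 <1
  x=-2.662: |R|=0.10956 <1
  x=-2.125: |R|=0.00391 <1
  x=-4.488: |R|=1.54754 >1
  x=-4.146: |R|=1.15133 >1
  x=-4.101: |R|=1.10355 >1
Interval (-4.0000, 0).

left endpoint -4.0000.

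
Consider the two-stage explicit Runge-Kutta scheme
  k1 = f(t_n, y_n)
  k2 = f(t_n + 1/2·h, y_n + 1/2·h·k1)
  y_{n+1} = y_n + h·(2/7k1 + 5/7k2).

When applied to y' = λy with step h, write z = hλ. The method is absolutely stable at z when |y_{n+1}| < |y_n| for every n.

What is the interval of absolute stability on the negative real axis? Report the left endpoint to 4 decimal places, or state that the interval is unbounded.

z∈(-2.8000,0).

On y'=λy, z=hλ:
  k1=λy_n ⇒ h·k1=z·y_n;  k2=λ(1+1/2z)y_n ⇒ h·k2=z(1+1/2z)y_n
  y_{n+1}/y_n = 1 + 2/7z + 5/7z(1+1/2z) = 1 + z + 5/14z²
  R(z) = 1 + z + 5/14z².

Find x<0 with |R(x)|<1.
x=-1.14: |R|=0.3241
R=1: x+5/14x²=0 ⇒ x=−14/5=-2.8000; min R=1−1/(4·5/14)=0.3000>−1
Confirm numerically:
  x=-2.775: |R|=0.97522 <1
  x=-1.955: |R|=0.41001 <1
  x=-1.184: |R|=0.31666 <1
  x=-3.383: |R|=1.70439 >1
  x=-2.905: |R|=1.10894 >1
So |R|<1 on (-2.8000, 0).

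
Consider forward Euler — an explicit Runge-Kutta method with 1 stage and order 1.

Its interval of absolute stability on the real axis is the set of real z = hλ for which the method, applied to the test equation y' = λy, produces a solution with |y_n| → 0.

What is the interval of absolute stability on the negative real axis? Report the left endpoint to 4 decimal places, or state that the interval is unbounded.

Set f=λy, z=hλ:
  order 1, 1-stage ⇒ R(z)=1+z
  (e.g. R(-0.9)=0.10000, |R|=0.10000)

Need |R(x)|<1, x<0.
x=-0.9: |R|=0.1000
|R(-1.62)|=0.6200 |R(-1.37)|=0.3700 |R(-1.25)|=0.2500
Bisect:
  x_lo=-2.6752 |R|=1.6752  x_hi=-0.2949 |R|=0.7051
  mid=-1.48509 |R|=0.48509 →hi
  mid=-2.08017 |R|=1.08017 →lo
  mid=-1.78263 |R|=0.78263 →hi
  mid=-1.93140 |R|=0.93140 →hi
  mid=-2.00578 |R|=1.00578 →lo
  mid=-1.96859 |R|=0.96859 →hi
  mid=-1.98719 |R|=0.98719 →hi
  mid=-1.99648 |R|=0.99648 →hi
  mid=-2.00113 |R|=1.00113 →lo
  mid=-1.99881 |R|=0.99881 →hi
  ...
  [-2.00012,-1.99997] ⇒ x*=-2.0000
Stable set (-2.0000, 0).

(-2.0000, 0).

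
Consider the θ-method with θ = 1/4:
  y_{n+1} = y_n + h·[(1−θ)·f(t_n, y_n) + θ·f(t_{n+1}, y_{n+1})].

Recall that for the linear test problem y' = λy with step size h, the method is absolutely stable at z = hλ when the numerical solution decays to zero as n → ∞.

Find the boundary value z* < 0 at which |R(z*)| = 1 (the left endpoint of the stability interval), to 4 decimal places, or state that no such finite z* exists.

On y'=λy, z=hλ:
  y_{n+1} = y_n + z·[3/4·y_n + 1/4·y_{n+1}] ⇒ (1 − 1/4z)y_{n+1} = (1 + 3/4z)y_n
  R(z) = (1 + 3/4z)/(1 − 1/4z).

Need |R(x)|<1, x<0.
x=-0.64: |R|=0.4483
R=−1: 1+3/4x = −1+1/4x ⇒ -1/2x=2 ⇒ x=2/(-1/2)=-4.0000
Confirm numerically:
  x=-3.914: |R|=0.97827 <1
  x=-2.551: |R|=0.55762 <1
  x=-1.920: |R|=0.29730 <1
  x=-4.505: |R|=1.11875 >1
  x=-4.459: |R|=1.10852 >1
Interval (-4.0000, 0).

left endpoint -4.0000.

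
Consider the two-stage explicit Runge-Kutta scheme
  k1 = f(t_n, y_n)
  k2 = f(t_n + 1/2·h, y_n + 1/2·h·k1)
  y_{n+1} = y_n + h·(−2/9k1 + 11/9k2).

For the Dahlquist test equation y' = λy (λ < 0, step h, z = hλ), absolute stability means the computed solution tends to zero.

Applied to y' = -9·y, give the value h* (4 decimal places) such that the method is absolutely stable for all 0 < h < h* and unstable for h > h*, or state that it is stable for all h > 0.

(-1.6364,0); λ=-9 ⇒ h* = (18/11)/9 = 0.1818.

With y'=λy (z=hλ):
  k1=λy_n ⇒ h·k1=z·y_n;  k2=λ(1+1/2z)y_n ⇒ h·k2=z(1+1/2z)y_n
  y_{n+1}/y_n = 1 − 2/9z + 11/9z(1+1/2z) = 1 + z + 11/18z²
  ⇒ R(z) = 1 + z + 11/18z².

Need |R(x)|<1, x<0.
x=-0.59: |R|=0.6227
R=1: x+11/18x²=0 ⇒ x=−18/11=-1.6364; min R=1−1/(4·11/18)=0.5909>−1
Confirm numerically:
  x=-1.602: |R|=0.96636 <1
  x=-1.302: |R|=0.73396 <1
  x=-0.933: |R|=0.59897 <1
  x=-2.192: |R|=1.74431 >1
  x=-1.815: |R|=1.19814 >1
  x=-1.708: |R|=1.07477 >1
Stable set (-1.6364, 0).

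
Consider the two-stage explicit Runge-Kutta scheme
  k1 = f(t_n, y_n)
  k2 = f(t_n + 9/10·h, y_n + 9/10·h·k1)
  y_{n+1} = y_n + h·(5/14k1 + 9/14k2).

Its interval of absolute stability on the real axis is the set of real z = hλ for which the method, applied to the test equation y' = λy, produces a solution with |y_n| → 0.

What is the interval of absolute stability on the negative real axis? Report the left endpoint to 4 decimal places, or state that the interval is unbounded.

z∈(-1.7284,0).

Set f=λy, z=hλ:
  k1=λy_n ⇒ h·k1=z·y_n;  k2=λ(1+9/10z)y_n ⇒ h·k2=z(1+9/10z)y_n
  y_{n+1}/y_n = 1 + 5/14z + 9/14z(1+9/10z) = 1 + z + 81/140z²
  ⇒ R(z) = 1 + z + 81/140z².

Need |R(x)|<1, x<0.
x=-0.74: |R|=0.5768
R=1: x+81/140x²=0 ⇒ x=−140/81=-1.7284; min R=1−1/(4·81/140)=0.5679>−1
Confirm numerically:
  x=-1.401: |R|=0.73462 <1
  x=-1.272: |R|=0.66412 <1
  x=-0.962: |R|=0.57344 <1
  x=-2.055: |R|=1.38832 >1
  x=-1.939: |R|=1.23627 >1
Stable set (-1.7284, 0).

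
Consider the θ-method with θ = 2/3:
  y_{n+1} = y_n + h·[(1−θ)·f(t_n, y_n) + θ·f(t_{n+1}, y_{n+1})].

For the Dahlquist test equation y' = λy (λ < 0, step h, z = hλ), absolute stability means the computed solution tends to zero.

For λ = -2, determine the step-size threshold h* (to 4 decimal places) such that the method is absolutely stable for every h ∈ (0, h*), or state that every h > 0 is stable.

With y'=λy (z=hλ):
  y_{n+1} = y_n + z·[1/3·y_n + 2/3·y_{n+1}] ⇒ (1 − 2/3z)y_{n+1} = (1 + 1/3z)y_n
  R(z) = (1 + 1/3z)/(1 − 2/3z).

Need |R(x)|<1, x<0.
x=-1.56: |R|=0.2353
x=-2: |R|=0.1429
x=-10: |R|=0.3043
x=-100: |R|=0.4778
θ=2/3≥1/2 ⇒ |1+1/3x|<|1−2/3x| ∀x<0 ⇒ stable on all of ℝ⁻.

interval (−∞, 0). Any h>0 works for λ=-2.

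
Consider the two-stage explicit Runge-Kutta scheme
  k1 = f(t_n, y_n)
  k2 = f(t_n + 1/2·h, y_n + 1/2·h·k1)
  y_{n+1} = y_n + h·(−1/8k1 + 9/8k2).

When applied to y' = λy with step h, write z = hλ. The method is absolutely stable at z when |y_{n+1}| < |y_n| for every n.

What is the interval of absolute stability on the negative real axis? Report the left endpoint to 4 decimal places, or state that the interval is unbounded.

With y'=λy (z=hλ):
  k1=λy_n ⇒ h·k1=z·y_n;  k2=λ(1+1/2z)y_n ⇒ h·k2=z(1+1/2z)y_n
  y_{n+1}/y_n = 1 − 1/8z + 9/8z(1+1/2z) = 1 + z + 9/16z²
  ⇒ R(z) = 1 + z + 9/16z².

Solve |R(x)|<1 on ℝ⁻.
x=-0.64: |R|=0.5904
R=1: x+9/16x²=0 ⇒ x=−16/9=-1.7778; min R=1−1/(4·9/16)=0.5556>−1
Confirm numerically:
  x=-1.111: |R|=0.58331 <1
  x=-0.869: |R|=0.55578 <1
  x=-0.736: |R|=0.56870 <1
  x=-2.287: |R|=1.65508 >1
  x=-2.232: |R|=1.57028 >1
  x=-1.909: |R|=1.14091 >1
Interval (-1.7778, 0).

z∈(-1.7778,0).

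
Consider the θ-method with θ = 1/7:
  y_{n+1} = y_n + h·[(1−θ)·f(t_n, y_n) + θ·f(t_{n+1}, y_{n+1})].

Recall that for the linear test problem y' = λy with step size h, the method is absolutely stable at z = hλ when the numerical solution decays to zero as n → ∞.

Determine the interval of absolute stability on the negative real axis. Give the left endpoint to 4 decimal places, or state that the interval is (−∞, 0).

z∈(-2.8000,0).

Set f=λy, z=hλ:
  y_{n+1} = y_n + z·[6/7·y_n + 1/7·y_{n+1}] ⇒ (1 − 1/7z)y_{n+1} = (1 + 6/7z)y_n
  R(z) = (1 + 6/7z)/(1 − 1/7z).

Find x<0 with |R(x)|<1.
x=-0.92: |R|=0.1869
R=−1: 1+6/7x = −1+1/7x ⇒ -5/7x=2 ⇒ x=2/(-5/7)=-2.8000
Confirm numerically:
  x=-2.759: |R|=0.97899 <1
  x=-2.063: |R|=0.59340 <1
  x=-1.899: |R|=0.49376 <1
  x=-3.360: |R|=1.27027 >1
  x=-3.298: |R|=1.24179 >1
  x=-2.841: |R|=1.02083 >1
So |R|<1 on (-2.8000, 0).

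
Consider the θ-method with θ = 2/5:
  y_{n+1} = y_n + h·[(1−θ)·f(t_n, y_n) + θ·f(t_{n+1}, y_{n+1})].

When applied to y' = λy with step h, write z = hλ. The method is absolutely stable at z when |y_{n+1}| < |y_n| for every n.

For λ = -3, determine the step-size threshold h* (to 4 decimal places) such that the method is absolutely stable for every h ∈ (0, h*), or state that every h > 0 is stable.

(-10.0000,0); λ=-3 ⇒ h* = (10)/3 = 3.3333.

Set f=λy, z=hλ:
  y_{n+1} = y_n + z·[3/5·y_n + 2/5·y_{n+1}] ⇒ (1 − 2/5z)y_{n+1} = (1 + 3/5z)y_n
  ⇒ R(z) = (1 + 3/5z)/(1 − 2/5z).

Solve |R(x)|<1 on ℝ⁻.
x=-0.67: |R|=0.4716
R=−1: 1+3/5x = −1+2/5x ⇒ -1/5x=2 ⇒ x=2/(-1/5)=-10.0000
Confirm numerically:
  x=-7.321: |R|=0.86361 <1
  x=-6.687: |R|=0.81969 <1
  x=-6.405: |R|=0.79815 <1
  x=-10.213: |R|=1.00838 >1
  x=-10.204: |R|=1.00803 >1
  x=-10.044: |R|=1.00175 >1
So |R|<1 on (-10.0000, 0).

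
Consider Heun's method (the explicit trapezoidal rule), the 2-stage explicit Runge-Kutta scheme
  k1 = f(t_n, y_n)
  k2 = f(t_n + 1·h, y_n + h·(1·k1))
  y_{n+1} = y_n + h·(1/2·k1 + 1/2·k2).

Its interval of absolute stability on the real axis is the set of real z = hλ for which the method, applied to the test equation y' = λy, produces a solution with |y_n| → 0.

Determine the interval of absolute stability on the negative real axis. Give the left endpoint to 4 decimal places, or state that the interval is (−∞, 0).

With y'=λy (z=hλ):
  order 2, 2-stage ⇒ R(z)=1+z+z^2/2
  (e.g. R(-0.65)=0.56125, |R|=0.56125)

Find x<0 with |R(x)|<1.
x=-0.65: |R|=0.5613
|R(-1.87)|=0.8785 |R(-1.75)|=0.7812 |R(-1.69)|=0.7380
Bisect:
  x_lo=-2.4226 |R|=1.5118  x_hi=-0.3564 |R|=0.7071
  mid=-1.38950 |R|=0.57585 →hi
  mid=-1.90603 |R|=0.91045 →hi
  mid=-2.16430 |R|=1.17780 →lo
  mid=-2.03517 |R|=1.03578 →lo
  mid=-1.97060 |R|=0.97103 →hi
  mid=-2.00288 |R|=1.00289 →lo
  mid=-1.98674 |R|=0.98683 →hi
  mid=-1.99481 |R|=0.99483 →hi
  mid=-1.99885 |R|=0.99885 →hi
  mid=-2.00087 |R|=1.00087 →lo
  ...
  [-2.00011,-1.99998] ⇒ x*=-2.0000
Stable set (-2.0000, 0).

(-2.0000, 0).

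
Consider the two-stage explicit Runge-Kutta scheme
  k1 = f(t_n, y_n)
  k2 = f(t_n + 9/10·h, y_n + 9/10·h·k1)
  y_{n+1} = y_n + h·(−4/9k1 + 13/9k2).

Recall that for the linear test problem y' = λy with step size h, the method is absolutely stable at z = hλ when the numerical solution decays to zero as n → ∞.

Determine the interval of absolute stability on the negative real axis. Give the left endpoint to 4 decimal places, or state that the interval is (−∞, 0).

z∈(-0.7692,0).

With y'=λy (z=hλ):
  k1=λy_n ⇒ h·k1=z·y_n;  k2=λ(1+9/10z)y_n ⇒ h·k2=z(1+9/10z)y_n
  y_{n+1}/y_n = 1 − 4/9z + 13/9z(1+9/10z) = 1 + z + 13/10z²
  so R(z) = 1 + z + 13/10z².

Boundary: |R(x)|=1, x<0.
x=-1.22: |R|=1.7149
R=1: x+13/10x²=0 ⇒ x=−10/13=-0.7692; min R=1−1/(4·13/10)=0.8077>−1
Confirm numerically:
  x=-0.748: |R|=0.97936 <1
  x=-0.581: |R|=0.85783 <1
  x=-0.397: |R|=0.80789 <1
  x=-1.020: |R|=1.33252 >1
  x=-0.821: |R|=1.05525 >1
So |R|<1 on (-0.7692, 0).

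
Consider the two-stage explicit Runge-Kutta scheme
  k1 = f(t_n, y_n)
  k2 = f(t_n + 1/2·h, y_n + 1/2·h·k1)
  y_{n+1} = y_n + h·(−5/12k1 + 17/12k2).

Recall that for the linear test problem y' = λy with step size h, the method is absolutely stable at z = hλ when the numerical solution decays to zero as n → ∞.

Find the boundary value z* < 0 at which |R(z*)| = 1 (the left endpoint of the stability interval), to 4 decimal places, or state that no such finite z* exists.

z* = -1.4118.

With y'=λy (z=hλ):
  k1=λy_n ⇒ h·k1=z·y_n;  k2=λ(1+1/2z)y_n ⇒ h·k2=z(1+1/2z)y_n
  y_{n+1}/y_n = 1 − 5/12z + 17/12z(1+1/2z) = 1 + z + 17/24z²
  ⇒ R(z) = 1 + z + 17/24z².

Solve |R(x)|<1 on ℝ⁻.
x=-1.73: |R|=1.3900
R=1: x+17/24x²=0 ⇒ x=−24/17=-1.4118; min R=1−1/(4·17/24)=0.6471>−1
Confirm numerically:
  x=-1.072: |R|=0.74201 <1
  x=-0.977: |R|=0.69912 <1
  x=-0.715: |R|=0.64712 <1
  x=-1.968: |R|=1.77539 >1
  x=-1.593: |R|=1.20450 >1
  x=-1.528: |R|=1.12581 >1
So |R|<1 on (-1.4118, 0).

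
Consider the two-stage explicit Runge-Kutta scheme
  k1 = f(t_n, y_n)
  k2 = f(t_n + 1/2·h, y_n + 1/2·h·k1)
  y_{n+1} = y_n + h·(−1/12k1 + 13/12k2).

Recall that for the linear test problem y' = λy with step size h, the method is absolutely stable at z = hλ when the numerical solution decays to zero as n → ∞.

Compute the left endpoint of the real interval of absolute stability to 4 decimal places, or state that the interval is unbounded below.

With y'=λy (z=hλ):
  k1=λy_n ⇒ h·k1=z·y_n;  k2=λ(1+1/2z)y_n ⇒ h·k2=z(1+1/2z)y_n
  y_{n+1}/y_n = 1 − 1/12z + 13/12z(1+1/2z) = 1 + z + 13/24z²
  so R(z) = 1 + z + 13/24z².

Solve |R(x)|<1 on ℝ⁻.
x=-0.71: |R|=0.5631
R=1: x+13/24x²=0 ⇒ x=−24/13=-1.8462; min R=1−1/(4·13/24)=0.5385>−1
Confirm numerically:
  x=-1.557: |R|=0.75613 <1
  x=-0.911: |R|=0.53854 <1
  x=-0.746: |R|=0.55545 <1
  x=-2.070: |R|=1.25099 >1
  x=-1.956: |R|=1.11638 >1
  x=-1.884: |R|=1.03862 >1
So |R|<1 on (-1.8462, 0).

left endpoint -1.8462.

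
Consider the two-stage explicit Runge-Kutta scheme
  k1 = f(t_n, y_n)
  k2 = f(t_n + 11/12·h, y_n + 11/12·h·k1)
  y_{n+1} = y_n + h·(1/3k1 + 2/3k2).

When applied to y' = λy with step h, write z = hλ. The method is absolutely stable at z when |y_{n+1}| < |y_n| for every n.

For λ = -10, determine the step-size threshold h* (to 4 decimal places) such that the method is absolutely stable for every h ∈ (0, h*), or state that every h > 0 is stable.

(-1.6364,0); λ=-10 ⇒ h* = (18/11)/10 = 0.1636.

Set f=λy, z=hλ:
  k1=λy_n ⇒ h·k1=z·y_n;  k2=λ(1+11/12z)y_n ⇒ h·k2=z(1+11/12z)y_n
  y_{n+1}/y_n = 1 + 1/3z + 2/3z(1+11/12z) = 1 + z + 11/18z²
  so R(z) = 1 + z + 11/18z².

Need |R(x)|<1, x<0.
x=-1.46: |R|=0.8426
R=1: x+11/18x²=0 ⇒ x=−18/11=-1.6364; min R=1−1/(4·11/18)=0.5909>−1
Confirm numerically:
  x=-1.373: |R|=0.77902 <1
  x=-1.330: |R|=0.75099 <1
  x=-1.177: |R|=0.66959 <1
  x=-1.142: |R|=0.65499 <1
  x=-2.029: |R|=1.48685 >1
  x=-1.703: |R|=1.06935 >1
Interval (-1.6364, 0).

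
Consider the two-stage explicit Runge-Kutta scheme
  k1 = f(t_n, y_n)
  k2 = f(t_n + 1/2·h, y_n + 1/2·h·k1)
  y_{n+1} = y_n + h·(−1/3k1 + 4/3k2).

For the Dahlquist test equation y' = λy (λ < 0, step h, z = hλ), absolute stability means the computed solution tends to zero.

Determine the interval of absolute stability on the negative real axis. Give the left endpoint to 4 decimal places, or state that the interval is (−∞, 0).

On y'=λy, z=hλ:
  k1=λy_n ⇒ h·k1=z·y_n;  k2=λ(1+1/2z)y_n ⇒ h·k2=z(1+1/2z)y_n
  y_{n+1}/y_n = 1 − 1/3z + 4/3z(1+1/2z) = 1 + z + 2/3z²
  Hence R(z) = 1 + z + 2/3z².

Solve |R(x)|<1 on ℝ⁻.
x=-0.77: |R|=0.6253
R=1: x+2/3x²=0 ⇒ x=−3/2=-1.5000; min R=1−1/(4·2/3)=0.6250>−1
Confirm numerically:
  x=-1.274: |R|=0.80805 <1
  x=-0.990: |R|=0.66340 <1
  x=-0.685: |R|=0.62782 <1
  x=-1.929: |R|=1.55169 >1
  x=-1.551: |R|=1.05273 >1
So |R|<1 on (-1.5000, 0).

z∈(-1.5000,0).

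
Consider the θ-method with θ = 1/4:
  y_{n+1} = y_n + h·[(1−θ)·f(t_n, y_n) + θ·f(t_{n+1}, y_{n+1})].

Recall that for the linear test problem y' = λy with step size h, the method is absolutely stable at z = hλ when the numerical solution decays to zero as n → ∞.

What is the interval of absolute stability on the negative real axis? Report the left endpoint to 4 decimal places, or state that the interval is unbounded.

z∈(-4.0000,0).

On y'=λy, z=hλ:
  y_{n+1} = y_n + z·[3/4·y_n + 1/4·y_{n+1}] ⇒ (1 − 1/4z)y_{n+1} = (1 + 3/4z)y_n
  Hence R(z) = (1 + 3/4z)/(1 − 1/4z).

Find x<0 with |R(x)|<1.
x=-1.41: |R|=0.0425
R=−1: 1+3/4x = −1+1/4x ⇒ -1/2x=2 ⇒ x=2/(-1/2)=-4.0000
Confirm numerically:
  x=-3.847: |R|=0.96100 <1
  x=-2.903: |R|=0.68217 <1
  x=-2.419: |R|=0.50740 <1
  x=-4.349: |R|=1.08360 >1
  x=-4.215: |R|=1.05234 >1
  x=-4.036: |R|=1.00896 >1
Stable set (-4.0000, 0).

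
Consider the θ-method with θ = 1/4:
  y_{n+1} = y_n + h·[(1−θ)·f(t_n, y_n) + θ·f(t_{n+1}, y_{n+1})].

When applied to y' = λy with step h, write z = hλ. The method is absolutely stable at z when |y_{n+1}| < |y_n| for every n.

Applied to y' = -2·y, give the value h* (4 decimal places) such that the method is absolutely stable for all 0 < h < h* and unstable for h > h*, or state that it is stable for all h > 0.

(-4.0000,0); λ=-2 ⇒ h* = (4)/2 = 2.0000.

Set f=λy, z=hλ:
  y_{n+1} = y_n + z·[3/4·y_n + 1/4·y_{n+1}] ⇒ (1 − 1/4z)y_{n+1} = (1 + 3/4z)y_n
  Hence R(z) = (1 + 3/4z)/(1 − 1/4z).

Need |R(x)|<1, x<0.
x=-0.97: |R|=0.2193
R=−1: 1+3/4x = −1+1/4x ⇒ -1/2x=2 ⇒ x=2/(-1/2)=-4.0000
Confirm numerically:
  x=-3.426: |R|=0.84541 <1
  x=-3.195: |R|=0.77623 <1
  x=-2.610: |R|=0.57943 <1
  x=-4.259: |R|=1.06272 >1
  x=-4.257: |R|=1.06225 >1
Stable set (-4.0000, 0).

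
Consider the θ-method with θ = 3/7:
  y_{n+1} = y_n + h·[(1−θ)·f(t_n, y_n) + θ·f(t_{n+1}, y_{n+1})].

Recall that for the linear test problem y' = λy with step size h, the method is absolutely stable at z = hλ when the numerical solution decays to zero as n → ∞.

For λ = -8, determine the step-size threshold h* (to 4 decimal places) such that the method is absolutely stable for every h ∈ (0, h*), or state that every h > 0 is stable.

(-14.0000,0); λ=-8 ⇒ h* = (14)/8 = 1.7500.

With y'=λy (z=hλ):
  y_{n+1} = y_n + z·[4/7·y_n + 3/7·y_{n+1}] ⇒ (1 − 3/7z)y_{n+1} = (1 + 4/7z)y_n
  R(z) = (1 + 4/7z)/(1 − 3/7z).

Boundary: |R(x)|=1, x<0.
x=-1.16: |R|=0.2252
R=−1: 1+4/7x = −1+3/7x ⇒ -1/7x=2 ⇒ x=2/(-1/7)=-14.0000
Confirm numerically:
  x=-12.588: |R|=0.96846 <1
  x=-7.521: |R|=0.78084 <1
  x=-7.216: |R|=0.76319 <1
  x=-14.429: |R|=1.00853 >1
  x=-14.356: |R|=1.00711 >1
Stable set (-14.0000, 0).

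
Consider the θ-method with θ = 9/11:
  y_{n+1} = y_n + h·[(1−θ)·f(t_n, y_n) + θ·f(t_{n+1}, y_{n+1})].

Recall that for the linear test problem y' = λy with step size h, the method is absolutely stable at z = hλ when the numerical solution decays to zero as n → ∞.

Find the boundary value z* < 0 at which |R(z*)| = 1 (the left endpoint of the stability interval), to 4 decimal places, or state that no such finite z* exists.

On y'=λy, z=hλ:
  y_{n+1} = y_n + z·[2/11·y_n + 9/11·y_{n+1}] ⇒ (1 − 9/11z)y_{n+1} = (1 + 2/11z)y_n
  R(z) = (1 + 2/11z)/(1 − 9/11z).

Need |R(x)|<1, x<0.
x=-1.44: |R|=0.3389
x=-2: |R|=0.2414
x=-10: |R|=0.0891
x=-100: |R|=0.2075
θ=9/11≥1/2 ⇒ |1+2/11x|<|1−9/11x| ∀x<0 ⇒ unbounded interval.

(−∞, 0) — no finite endpoint.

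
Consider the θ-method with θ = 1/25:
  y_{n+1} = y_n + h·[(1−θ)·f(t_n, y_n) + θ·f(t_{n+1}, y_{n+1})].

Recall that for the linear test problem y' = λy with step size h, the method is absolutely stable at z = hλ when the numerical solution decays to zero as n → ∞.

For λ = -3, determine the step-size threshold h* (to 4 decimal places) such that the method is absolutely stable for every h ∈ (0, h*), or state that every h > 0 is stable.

(-2.1739,0); λ=-3 ⇒ h* = (50/23)/3 = 0.7246.

On y'=λy, z=hλ:
  y_{n+1} = y_n + z·[24/25·y_n + 1/25·y_{n+1}] ⇒ (1 − 1/25z)y_{n+1} = (1 + 24/25z)y_n
  so R(z) = (1 + 24/25z)/(1 − 1/25z).

Find x<0 with |R(x)|<1.
x=-1.04: |R|=0.0015
R=−1: 1+24/25x = −1+1/25x ⇒ -23/25x=2 ⇒ x=2/(-23/25)=-2.1739
Confirm numerically:
  x=-2.001: |R|=0.85271 <1
  x=-1.991: |R|=0.84413 <1
  x=-1.462: |R|=0.38123 <1
  x=-2.508: |R|=1.27934 >1
  x=-2.215: |R|=1.03472 >1
So |R|<1 on (-2.1739, 0).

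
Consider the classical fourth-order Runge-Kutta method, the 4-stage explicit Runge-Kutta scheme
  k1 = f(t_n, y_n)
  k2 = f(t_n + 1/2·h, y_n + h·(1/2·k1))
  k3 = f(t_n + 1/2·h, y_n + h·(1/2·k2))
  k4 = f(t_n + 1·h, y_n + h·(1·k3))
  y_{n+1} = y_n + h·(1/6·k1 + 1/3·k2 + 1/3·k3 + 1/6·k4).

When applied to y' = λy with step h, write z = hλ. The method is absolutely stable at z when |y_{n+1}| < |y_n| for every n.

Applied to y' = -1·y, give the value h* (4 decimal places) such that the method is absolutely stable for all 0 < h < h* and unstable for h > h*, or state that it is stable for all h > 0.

With y'=λy (z=hλ):
  order 4, 4-stage ⇒ R(z)=1+z+z^2/2+z^3/6+z^4/24
  (e.g. R(-0.75)=0.47412, |R|=0.47412)

Boundary: |R(x)|=1, x<0.
x=-0.75: |R|=0.4741
|R(-3.17)|=1.7528 |R(-2.02)|=0.3402 |R(-0.88)|=0.4186
Bisect:
  x_lo=-3.5576 |R|=2.9408  x_hi=-0.2958 |R|=0.7440
  mid=-1.92671 |R|=0.31153 →hi
  mid=-2.74218 |R|=0.93692 →hi
  mid=-3.14991 |R|=1.70406 →lo
  mid=-2.94604 |R|=1.27068 →lo
  mid=-2.84411 |R|=1.09236 →lo
  mid=-2.79314 |R|=1.01190 →lo
  mid=-2.76766 |R|=0.97374 →hi
  mid=-2.78040 |R|=0.99265 →hi
  ...
  [-2.78538,-2.78518] ⇒ x*=-2.7853
So |R|<1 on (-2.7853, 0).

(-2.7853,0); λ=-1 ⇒ h* = 2.7853.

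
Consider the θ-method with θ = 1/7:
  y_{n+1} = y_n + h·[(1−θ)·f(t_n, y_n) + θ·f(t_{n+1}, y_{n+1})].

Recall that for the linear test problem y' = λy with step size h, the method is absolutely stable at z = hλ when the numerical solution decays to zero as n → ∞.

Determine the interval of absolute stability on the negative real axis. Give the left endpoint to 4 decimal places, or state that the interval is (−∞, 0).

(-2.8000, 0).

Set f=λy, z=hλ:
  y_{n+1} = y_n + z·[6/7·y_n + 1/7·y_{n+1}] ⇒ (1 − 1/7z)y_{n+1} = (1 + 6/7z)y_n
  ⇒ R(z) = (1 + 6/7z)/(1 − 1/7z).

Need |R(x)|<1, x<0.
x=-0.46: |R|=0.5684
R=−1: 1+6/7x = −1+1/7x ⇒ -5/7x=2 ⇒ x=2/(-5/7)=-2.8000
Confirm numerically:
  x=-2.595: |R|=0.89317 <1
  x=-2.061: |R|=0.59221 <1
  x=-1.264: |R|=0.07067 <1
  x=-1.168: |R|=0.00098 <1
  x=-3.362: |R|=1.27118 >1
  x=-3.249: |R|=1.21905 >1
So |R|<1 on (-2.8000, 0).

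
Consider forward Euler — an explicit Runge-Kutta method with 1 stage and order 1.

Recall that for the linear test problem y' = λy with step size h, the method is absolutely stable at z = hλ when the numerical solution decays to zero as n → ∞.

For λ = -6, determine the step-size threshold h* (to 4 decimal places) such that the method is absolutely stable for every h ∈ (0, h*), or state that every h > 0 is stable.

With y'=λy (z=hλ):
  order 1, 1-stage ⇒ R(z)=1+z
  (e.g. R(-1.2)=-0.20000, |R|=0.20000)

Need |R(x)|<1, x<0.
x=-1.2: |R|=0.2000
|R(-1.27)|=0.2700 |R(-1.05)|=0.0500 |R(-0.95)|=0.0500
Bisect:
  x_lo=-2.3483 |R|=1.3483  x_hi=-0.2586 |R|=0.7414
  mid=-1.30346 |R|=0.30346 →hi
  mid=-1.82591 |R|=0.82591 →hi
  mid=-2.08713 |R|=1.08713 →lo
  mid=-1.95652 |R|=0.95652 →hi
  mid=-2.02182 |R|=1.02182 →lo
  mid=-1.98917 |R|=0.98917 →hi
  mid=-2.00550 |R|=1.00550 →lo
  mid=-1.99733 |R|=0.99733 →hi
  ...
  [-2.00001,-1.99988] ⇒ x*=-2.0000
Stable set (-2.0000, 0).

(-2.0000,0); λ=-6 ⇒ h* = 0.3333.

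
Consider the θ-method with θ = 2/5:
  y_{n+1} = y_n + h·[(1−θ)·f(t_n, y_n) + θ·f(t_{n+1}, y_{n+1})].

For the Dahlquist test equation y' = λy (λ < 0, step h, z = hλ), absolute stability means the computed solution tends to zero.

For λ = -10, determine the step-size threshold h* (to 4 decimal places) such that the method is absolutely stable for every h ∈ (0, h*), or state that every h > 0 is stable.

On y'=λy, z=hλ:
  y_{n+1} = y_n + z·[3/5·y_n + 2/5·y_{n+1}] ⇒ (1 − 2/5z)y_{n+1} = (1 + 3/5z)y_n
  Hence R(z) = (1 + 3/5z)/(1 − 2/5z).

Find x<0 with |R(x)|<1.
x=-0.93: |R|=0.3222
R=−1: 1+3/5x = −1+2/5x ⇒ -1/5x=2 ⇒ x=2/(-1/5)=-10.0000
Confirm numerically:
  x=-8.033: |R|=0.90663 <1
  x=-6.408: |R|=0.79838 <1
  x=-4.891: |R|=0.65438 <1
  x=-10.116: |R|=1.00460 >1
  x=-10.111: |R|=1.00440 >1
So |R|<1 on (-10.0000, 0).

(-10.0000,0); λ=-10 ⇒ h* = (10)/10 = 1.0000.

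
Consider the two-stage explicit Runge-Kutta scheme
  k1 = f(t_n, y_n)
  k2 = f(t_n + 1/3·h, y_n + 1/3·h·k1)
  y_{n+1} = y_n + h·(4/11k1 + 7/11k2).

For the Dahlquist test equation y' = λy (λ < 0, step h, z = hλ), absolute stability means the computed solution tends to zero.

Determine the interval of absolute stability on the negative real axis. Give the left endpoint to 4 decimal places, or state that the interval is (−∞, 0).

z∈(-4.7143,0).

With y'=λy (z=hλ):
  k1=λy_n ⇒ h·k1=z·y_n;  k2=λ(1+1/3z)y_n ⇒ h·k2=z(1+1/3z)y_n
  y_{n+1}/y_n = 1 + 4/11z + 7/11z(1+1/3z) = 1 + z + 7/33z²
  so R(z) = 1 + z + 7/33z².

Find x<0 with |R(x)|<1.
x=-1.62: |R|=0.0633
R=1: x+7/33x²=0 ⇒ x=−33/7=-4.7143; min R=1−1/(4·7/33)=-0.1786>−1
Confirm numerically:
  x=-3.764: |R|=0.24127 <1
  x=-3.407: |R|=0.05523 <1
  x=-3.332: |R|=0.02302 <1
  x=-3.032: |R|=0.08196 <1
  x=-4.947: |R|=1.24420 >1
  x=-4.914: |R|=1.20817 >1
  x=-4.743: |R|=1.02889 >1
So |R|<1 on (-4.7143, 0).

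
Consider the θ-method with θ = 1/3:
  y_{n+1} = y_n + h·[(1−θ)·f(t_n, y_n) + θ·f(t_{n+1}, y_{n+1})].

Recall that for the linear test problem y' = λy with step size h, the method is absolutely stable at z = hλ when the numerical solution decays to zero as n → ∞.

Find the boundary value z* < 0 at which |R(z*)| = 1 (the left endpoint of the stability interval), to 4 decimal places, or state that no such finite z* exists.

z* = -6.0000.

Test eqn y'=λy, z=hλ:
  y_{n+1} = y_n + z·[2/3·y_n + 1/3·y_{n+1}] ⇒ (1 − 1/3z)y_{n+1} = (1 + 2/3z)y_n
  so R(z) = (1 + 2/3z)/(1 − 1/3z).

Boundary: |R(x)|=1, x<0.
x=-0.38: |R|=0.6627
R=−1: 1+2/3x = −1+1/3x ⇒ -1/3x=2 ⇒ x=2/(-1/3)=-6.0000
Confirm numerically:
  x=-5.037: |R|=0.88018 <1
  x=-4.250: |R|=0.75862 <1
  x=-3.926: |R|=0.70055 <1
  x=-3.885: |R|=0.69281 <1
  x=-6.260: |R|=1.02808 >1
  x=-6.098: |R|=1.01077 >1
So |R|<1 on (-6.0000, 0).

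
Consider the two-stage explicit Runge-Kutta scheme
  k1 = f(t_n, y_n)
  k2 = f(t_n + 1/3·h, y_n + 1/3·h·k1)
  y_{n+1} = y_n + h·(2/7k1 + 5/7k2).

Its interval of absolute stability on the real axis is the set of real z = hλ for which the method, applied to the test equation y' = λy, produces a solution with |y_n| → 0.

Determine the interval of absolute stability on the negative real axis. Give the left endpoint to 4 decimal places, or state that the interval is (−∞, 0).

Set f=λy, z=hλ:
  k1=λy_n ⇒ h·k1=z·y_n;  k2=λ(1+1/3z)y_n ⇒ h·k2=z(1+1/3z)y_n
  y_{n+1}/y_n = 1 + 2/7z + 5/7z(1+1/3z) = 1 + z + 5/21z²
  Hence R(z) = 1 + z + 5/21z².

Find x<0 with |R(x)|<1.
x=-0.52: |R|=0.5444
R=1: x+5/21x²=0 ⇒ x=−21/5=-4.2000; min R=1−1/(4·5/21)=-0.0500>−1
Confirm numerically:
  x=-4.139: |R|=0.93989 <1
  x=-2.989: |R|=0.13817 <1
  x=-2.987: |R|=0.13733 <1
  x=-2.509: |R|=0.01017 <1
  x=-4.484: |R|=1.30320 >1
  x=-4.343: |R|=1.14787 >1
Interval (-4.2000, 0).

(-4.2000, 0).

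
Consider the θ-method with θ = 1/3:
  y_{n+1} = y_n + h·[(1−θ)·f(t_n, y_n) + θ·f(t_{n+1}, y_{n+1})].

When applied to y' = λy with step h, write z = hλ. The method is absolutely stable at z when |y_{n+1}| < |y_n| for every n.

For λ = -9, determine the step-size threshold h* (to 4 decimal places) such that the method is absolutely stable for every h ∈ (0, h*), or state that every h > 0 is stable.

Test eqn y'=λy, z=hλ:
  y_{n+1} = y_n + z·[2/3·y_n + 1/3·y_{n+1}] ⇒ (1 − 1/3z)y_{n+1} = (1 + 2/3z)y_n
  R(z) = (1 + 2/3z)/(1 − 1/3z).

Need |R(x)|<1, x<0.
x=-1.1: |R|=0.1951
R=−1: 1+2/3x = −1+1/3x ⇒ -1/3x=2 ⇒ x=2/(-1/3)=-6.0000
Confirm numerically:
  x=-5.901: |R|=0.98888 <1
  x=-4.236: |R|=0.75622 <1
  x=-3.904: |R|=0.69641 <1
  x=-6.504: |R|=1.05303 >1
  x=-6.419: |R|=1.04448 >1
  x=-6.159: |R|=1.01736 >1
So |R|<1 on (-6.0000, 0).

(-6.0000,0); λ=-9 ⇒ h* = (6)/9 = 0.6667.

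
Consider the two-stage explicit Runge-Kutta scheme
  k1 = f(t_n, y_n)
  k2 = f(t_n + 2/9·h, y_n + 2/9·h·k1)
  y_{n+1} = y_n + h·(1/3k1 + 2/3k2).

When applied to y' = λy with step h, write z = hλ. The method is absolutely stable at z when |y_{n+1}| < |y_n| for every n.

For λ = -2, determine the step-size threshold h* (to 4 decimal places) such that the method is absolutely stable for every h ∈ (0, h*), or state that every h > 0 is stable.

(-6.7500,0); λ=-2 ⇒ h* = (27/4)/2 = 3.3750.

On y'=λy, z=hλ:
  k1=λy_n ⇒ h·k1=z·y_n;  k2=λ(1+2/9z)y_n ⇒ h·k2=z(1+2/9z)y_n
  y_{n+1}/y_n = 1 + 1/3z + 2/3z(1+2/9z) = 1 + z + 4/27z²
  ⇒ R(z) = 1 + z + 4/27z².

Solve |R(x)|<1 on ℝ⁻.
x=-0.84: |R|=0.2645
R=1: x+4/27x²=0 ⇒ x=−27/4=-6.7500; min R=1−1/(4·4/27)=-0.6875>−1
Confirm numerically:
  x=-4.048: |R|=0.62040 <1
  x=-4.001: |R|=0.62944 <1
  x=-3.181: |R|=0.68192 <1
  x=-3.136: |R|=0.67904 <1
  x=-7.314: |R|=1.61113 >1
  x=-6.924: |R|=1.17849 >1
  x=-6.876: |R|=1.12835 >1
Interval (-6.7500, 0).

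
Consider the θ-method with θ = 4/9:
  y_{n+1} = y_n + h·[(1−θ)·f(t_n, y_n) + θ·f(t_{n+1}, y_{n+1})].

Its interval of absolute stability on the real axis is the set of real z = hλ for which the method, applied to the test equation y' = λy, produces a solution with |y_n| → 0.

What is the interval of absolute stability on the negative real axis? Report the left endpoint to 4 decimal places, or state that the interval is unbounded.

(-18.0000, 0).

On y'=λy, z=hλ:
  y_{n+1} = y_n + z·[5/9·y_n + 4/9·y_{n+1}] ⇒ (1 − 4/9z)y_{n+1} = (1 + 5/9z)y_n
  ⇒ R(z) = (1 + 5/9z)/(1 − 4/9z).

Need |R(x)|<1, x<0.
x=-0.71: |R|=0.4603
R=−1: 1+5/9x = −1+4/9x ⇒ -1/9x=2 ⇒ x=2/(-1/9)=-18.0000
Confirm numerically:
  x=-13.684: |R|=0.93228 <1
  x=-12.973: |R|=0.91744 <1
  x=-7.407: |R|=0.72577 <1
  x=-18.182: |R|=1.00223 >1
  x=-18.111: |R|=1.00136 >1
  x=-18.090: |R|=1.00111 >1
Stable set (-18.0000, 0).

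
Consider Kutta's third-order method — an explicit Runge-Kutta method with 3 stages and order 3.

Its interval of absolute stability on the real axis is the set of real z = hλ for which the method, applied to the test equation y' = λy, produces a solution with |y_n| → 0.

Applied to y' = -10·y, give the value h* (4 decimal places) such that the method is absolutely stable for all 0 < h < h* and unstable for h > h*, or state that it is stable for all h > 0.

(-2.5127,0); λ=-10 ⇒ h* = 0.2513.

Test eqn y'=λy, z=hλ:
  order 3, 3-stage ⇒ R(z)=1+z+z^2/2+z^3/6
  (e.g. R(-0.41)=0.66256, |R|=0.66256)

Find x<0 with |R(x)|<1.
x=-0.41: |R|=0.6626
|R(-2.71)|=1.3550 |R(-2.43)|=0.8690 |R(-1.4)|=0.1227
Bisect:
  x_lo=-3.0403 |R|=2.1025  x_hi=-0.3761 |R|=0.6857
  mid=-1.70823 |R|=0.07999 →hi
  mid=-2.37428 |R|=0.78640 →hi
  mid=-2.70731 |R|=1.34976 →lo
  mid=-2.54079 |R|=1.04672 →lo
  mid=-2.45754 |R|=0.91150 →hi
  mid=-2.49917 |R|=0.97781 →hi
  mid=-2.51998 |R|=1.01193 →lo
  mid=-2.50957 |R|=0.99479 →hi
  mid=-2.51478 |R|=1.00334 →lo
  ...
  [-2.51282,-2.51266] ⇒ x*=-2.5127
Stable set (-2.5127, 0).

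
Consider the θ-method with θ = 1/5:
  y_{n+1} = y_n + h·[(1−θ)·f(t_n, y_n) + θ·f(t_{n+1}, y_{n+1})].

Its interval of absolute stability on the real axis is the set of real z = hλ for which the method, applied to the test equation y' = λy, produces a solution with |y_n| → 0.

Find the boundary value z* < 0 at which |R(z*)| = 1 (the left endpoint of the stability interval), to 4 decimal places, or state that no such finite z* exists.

z* = -3.3333.

With y'=λy (z=hλ):
  y_{n+1} = y_n + z·[4/5·y_n + 1/5·y_{n+1}] ⇒ (1 − 1/5z)y_{n+1} = (1 + 4/5z)y_n
  R(z) = (1 + 4/5z)/(1 − 1/5z).

Solve |R(x)|<1 on ℝ⁻.
x=-0.41: |R|=0.6211
R=−1: 1+4/5x = −1+1/5x ⇒ -3/5x=2 ⇒ x=2/(-3/5)=-3.3333
Confirm numerically:
  x=-3.217: |R|=0.95753 <1
  x=-1.987: |R|=0.42193 <1
  x=-1.884: |R|=0.36839 <1
  x=-1.664: |R|=0.24850 <1
  x=-3.782: |R|=1.15327 >1
  x=-3.446: |R|=1.04002 >1
  x=-3.442: |R|=1.03862 >1
So |R|<1 on (-3.3333, 0).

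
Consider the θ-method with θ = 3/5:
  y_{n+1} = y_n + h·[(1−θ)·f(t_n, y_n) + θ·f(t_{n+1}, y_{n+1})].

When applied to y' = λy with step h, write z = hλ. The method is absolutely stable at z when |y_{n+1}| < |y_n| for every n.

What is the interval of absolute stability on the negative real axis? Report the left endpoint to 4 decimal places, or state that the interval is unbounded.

Test eqn y'=λy, z=hλ:
  y_{n+1} = y_n + z·[2/5·y_n + 3/5·y_{n+1}] ⇒ (1 − 3/5z)y_{n+1} = (1 + 2/5z)y_n
  R(z) = (1 + 2/5z)/(1 − 3/5z).

Find x<0 with |R(x)|<1.
x=-0.37: |R|=0.6972
x=-2: |R|=0.0909
x=-10: |R|=0.4286
x=-100: |R|=0.6393
θ=3/5≥1/2 ⇒ |1+2/5x|<|1−3/5x| ∀x<0 ⇒ unbounded interval.

unbounded; (−∞, 0).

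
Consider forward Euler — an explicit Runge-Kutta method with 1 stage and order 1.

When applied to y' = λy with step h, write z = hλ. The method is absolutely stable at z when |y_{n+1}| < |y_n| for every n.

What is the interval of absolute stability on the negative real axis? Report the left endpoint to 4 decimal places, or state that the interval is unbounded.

With y'=λy (z=hλ):
  order 1, 1-stage ⇒ R(z)=1+z
  (e.g. R(-1.66)=-0.66000, |R|=0.66000)

Boundary: |R(x)|=1, x<0.
x=-1.66: |R|=0.6600
|R(-1.39)|=0.3900 |R(-0.66)|=0.3400 |R(-0.61)|=0.3900
Bisect:
  x_lo=-2.4553 |R|=1.4553  x_hi=-0.3716 |R|=0.6284
  mid=-1.41345 |R|=0.41345 →hi
  mid=-1.93437 |R|=0.93437 →hi
  mid=-2.19484 |R|=1.19484 →lo
  mid=-2.06461 |R|=1.06461 →lo
  mid=-1.99949 |R|=0.99949 →hi
  mid=-2.03205 |R|=1.03205 →lo
  mid=-2.01577 |R|=1.01577 →lo
  mid=-2.00763 |R|=1.00763 →lo
  mid=-2.00356 |R|=1.00356 →lo
  ...
  [-2.00013,-2.00000] ⇒ x*=-2.0000
Stable set (-2.0000, 0).

(-2.0000, 0).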